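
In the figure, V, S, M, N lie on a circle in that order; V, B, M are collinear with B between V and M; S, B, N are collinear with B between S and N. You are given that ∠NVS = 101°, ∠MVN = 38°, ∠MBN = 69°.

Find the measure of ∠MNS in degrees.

1. ∠NMS = 79°  [cyclic VSMN, opposite ∠V+∠M]
2. ∠MSN = 38°  [same arc MN]
3. ∠MNS = 63°  [△SMN]

∠MNS = 63°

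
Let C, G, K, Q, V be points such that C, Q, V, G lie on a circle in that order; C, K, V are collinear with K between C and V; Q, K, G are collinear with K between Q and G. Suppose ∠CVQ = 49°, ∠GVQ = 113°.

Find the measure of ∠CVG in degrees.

1. ∠CGQ = 49°  [same arc CQ]
2. ∠GCQ = 67°  [cyclic CQVG, opposite ∠C+∠V]
3. ∠CQG = 64°  [△CQG]
4. ∠CVG = 64°  [same arc CG]

∠CVG = 64°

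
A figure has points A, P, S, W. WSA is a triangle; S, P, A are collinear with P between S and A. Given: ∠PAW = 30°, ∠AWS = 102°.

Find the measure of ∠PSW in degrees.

1. ∠SAW = 30°  [P on ray AS]
2. ∠ASW = 48°  [△WSA]
3. ∠PSW = 48°  [P on ray SA]

∠PSW = 48°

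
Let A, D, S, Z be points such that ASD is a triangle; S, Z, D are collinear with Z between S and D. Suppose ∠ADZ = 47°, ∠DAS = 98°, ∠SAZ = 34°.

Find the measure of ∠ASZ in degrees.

1. ∠ADS = 47°  [Z on ray DS]
2. ∠ASD = 35°  [△ASD]
3. ∠ASZ = 35°  [Z on ray SD]

∠ASZ = 35°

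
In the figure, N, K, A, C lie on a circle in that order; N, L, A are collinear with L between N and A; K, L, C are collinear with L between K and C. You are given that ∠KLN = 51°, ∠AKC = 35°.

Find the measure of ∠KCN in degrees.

1. ∠ALC = 51°  [vertical angles at L]
2. ∠ANC = 35°  [same arc AC]
3. ∠CLN = 129°  [linear pair at L on NA]
4. ∠KCN = 16°  [△NLC]

∠KCN = 16°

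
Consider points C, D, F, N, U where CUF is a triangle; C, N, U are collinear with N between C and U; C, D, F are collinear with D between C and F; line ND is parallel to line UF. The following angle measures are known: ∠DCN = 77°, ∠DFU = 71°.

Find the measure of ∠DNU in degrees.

∠DNU = 148°

1. ∠FCU = 77°  [N on CU, D on CF]
2. ∠CFU = 71°  [D on ray FC]
3. ∠CUF = 32°  [△CUF]
4. ∠CND = 32°  [ND∥UF, corresponding at N]
5. ∠DNU = 148°  [linear pair at N on CU]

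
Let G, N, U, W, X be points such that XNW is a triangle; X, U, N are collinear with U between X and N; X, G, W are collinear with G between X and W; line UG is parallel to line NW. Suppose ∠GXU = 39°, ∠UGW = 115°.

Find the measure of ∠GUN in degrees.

∠GUN = 104°

1. ∠UGX = 65°  [linear pair at G on XW]
2. ∠GUX = 76°  [△XUG]
3. ∠GUN = 104°  [linear pair at U on XN]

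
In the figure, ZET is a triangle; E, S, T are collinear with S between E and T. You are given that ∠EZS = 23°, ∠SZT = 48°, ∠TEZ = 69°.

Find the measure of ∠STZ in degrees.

1. ∠SEZ = 69°  [S on ray ET]
2. ∠ESZ = 88°  [△ZES]
3. ∠TSZ = 92°  [linear pair at S on ET]
4. ∠STZ = 40°  [△ZST]

∠STZ = 40°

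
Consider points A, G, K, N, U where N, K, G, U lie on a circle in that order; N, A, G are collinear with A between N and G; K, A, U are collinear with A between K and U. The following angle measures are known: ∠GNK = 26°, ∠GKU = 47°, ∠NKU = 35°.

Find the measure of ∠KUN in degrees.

∠KUN = 72°

1. ∠GUK = 26°  [same arc KG]
2. ∠KGU = 107°  [△KGU]
3. ∠KNU = 73°  [cyclic NKGU, opposite ∠N+∠G]
4. ∠KUN = 72°  [△NKU]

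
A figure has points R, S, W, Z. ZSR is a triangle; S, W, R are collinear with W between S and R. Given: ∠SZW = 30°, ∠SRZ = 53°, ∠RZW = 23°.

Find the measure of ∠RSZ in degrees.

∠RSZ = 74°

1. ∠WRZ = 53°  [W on ray RS]
2. ∠RWZ = 104°  [△ZWR]
3. ∠SWZ = 76°  [linear pair at W on SR]
4. ∠WSZ = 74°  [△ZSW]
5. ∠RSZ = 74°  [W on ray SR]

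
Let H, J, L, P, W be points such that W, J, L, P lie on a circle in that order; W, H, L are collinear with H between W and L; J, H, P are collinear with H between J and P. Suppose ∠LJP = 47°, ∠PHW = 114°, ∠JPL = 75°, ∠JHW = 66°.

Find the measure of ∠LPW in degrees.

1. ∠LWP = 47°  [same arc LP]
2. ∠LHP = 66°  [linear pair at H on WL]
3. ∠PLW = 39°  [△LHP]
4. ∠LPW = 94°  [△WLP]

∠LPW = 94°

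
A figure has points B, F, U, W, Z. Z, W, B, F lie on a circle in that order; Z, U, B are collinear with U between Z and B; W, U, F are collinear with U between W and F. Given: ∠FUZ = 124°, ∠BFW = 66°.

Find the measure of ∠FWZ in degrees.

1. ∠BUW = 124°  [vertical angles at U]
2. ∠BZW = 66°  [same arc WB]
3. ∠WUZ = 56°  [linear pair at U on ZB]
4. ∠FWZ = 58°  [△ZUW]

∠FWZ = 58°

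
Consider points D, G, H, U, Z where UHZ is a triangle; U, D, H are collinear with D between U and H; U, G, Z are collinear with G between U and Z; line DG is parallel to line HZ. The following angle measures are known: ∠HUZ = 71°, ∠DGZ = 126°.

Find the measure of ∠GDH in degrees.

1. ∠DUG = 71°  [D on UH, G on UZ]
2. ∠DGU = 54°  [linear pair at G on UZ]
3. ∠GDU = 55°  [△UDG]
4. ∠GDH = 125°  [linear pair at D on UH]

∠GDH = 125°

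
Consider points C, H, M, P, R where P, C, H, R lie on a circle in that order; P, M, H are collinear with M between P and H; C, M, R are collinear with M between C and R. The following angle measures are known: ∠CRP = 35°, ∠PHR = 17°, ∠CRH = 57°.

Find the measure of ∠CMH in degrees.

∠CMH = 74°

1. ∠PCR = 17°  [same arc PR]
2. ∠CPH = 57°  [same arc CH]
3. ∠CMP = 106°  [△PMC]
4. ∠CMH = 74°  [linear pair at M on PH]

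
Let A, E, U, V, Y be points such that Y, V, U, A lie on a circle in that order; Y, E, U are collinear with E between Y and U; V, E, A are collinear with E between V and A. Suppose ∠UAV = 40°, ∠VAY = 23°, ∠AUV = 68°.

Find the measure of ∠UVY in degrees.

∠UVY = 117°

1. ∠UYV = 40°  [same arc VU]
2. ∠VUY = 23°  [same arc YV]
3. ∠UVY = 117°  [△YVU]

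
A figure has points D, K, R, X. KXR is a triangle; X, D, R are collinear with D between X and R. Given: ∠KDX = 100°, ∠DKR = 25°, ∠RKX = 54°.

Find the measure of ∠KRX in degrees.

∠KRX = 75°

1. ∠KDR = 80°  [linear pair at D on XR]
2. ∠DRK = 75°  [△KDR]
3. ∠KRX = 75°  [D on ray RX]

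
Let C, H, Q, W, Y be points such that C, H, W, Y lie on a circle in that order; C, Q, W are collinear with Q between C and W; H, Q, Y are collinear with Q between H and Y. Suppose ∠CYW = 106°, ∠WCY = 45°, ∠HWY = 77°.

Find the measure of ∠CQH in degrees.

∠CQH = 93°

1. ∠CWY = 29°  [△CWY]
2. ∠WHY = 45°  [same arc WY]
3. ∠HYW = 58°  [△HWY]
4. ∠CHY = 29°  [same arc CY]
5. ∠HCW = 58°  [same arc HW]
6. ∠CQH = 93°  [△CQH]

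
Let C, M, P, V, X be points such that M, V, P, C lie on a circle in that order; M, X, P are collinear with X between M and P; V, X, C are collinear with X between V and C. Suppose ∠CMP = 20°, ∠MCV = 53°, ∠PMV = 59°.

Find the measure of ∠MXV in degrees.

∠MXV = 73°

1. ∠CVP = 20°  [same arc PC]
2. ∠MPV = 53°  [same arc MV]
3. ∠PXV = 107°  [△VXP]
4. ∠MXV = 73°  [linear pair at X on MP]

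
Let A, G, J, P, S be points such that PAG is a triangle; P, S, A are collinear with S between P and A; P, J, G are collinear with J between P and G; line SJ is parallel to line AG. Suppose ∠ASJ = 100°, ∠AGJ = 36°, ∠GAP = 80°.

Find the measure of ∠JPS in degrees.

1. ∠AGP = 36°  [J on ray GP]
2. ∠APG = 64°  [△PAG]
3. ∠JPS = 64°  [S on PA, J on PG]

∠JPS = 64°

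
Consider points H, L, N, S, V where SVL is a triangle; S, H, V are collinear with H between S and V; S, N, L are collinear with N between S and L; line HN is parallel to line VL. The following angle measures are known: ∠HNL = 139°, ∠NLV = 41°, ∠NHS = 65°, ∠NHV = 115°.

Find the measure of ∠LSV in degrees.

1. ∠SLV = 41°  [N on ray LS]
2. ∠LVS = 65°  [HN∥VL, corresponding at H]
3. ∠LSV = 74°  [△SVL]

∠LSV = 74°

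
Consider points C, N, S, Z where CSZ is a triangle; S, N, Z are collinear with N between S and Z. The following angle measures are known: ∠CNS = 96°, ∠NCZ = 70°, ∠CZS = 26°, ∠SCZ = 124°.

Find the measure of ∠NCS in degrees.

1. ∠CSZ = 30°  [△CSZ]
2. ∠CSN = 30°  [N on ray SZ]
3. ∠NCS = 54°  [△CSN]

∠NCS = 54°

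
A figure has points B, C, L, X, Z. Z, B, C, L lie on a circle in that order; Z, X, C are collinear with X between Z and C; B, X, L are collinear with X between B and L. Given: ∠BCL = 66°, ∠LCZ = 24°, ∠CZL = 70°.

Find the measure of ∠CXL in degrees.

∠CXL = 112°

1. ∠CBL = 70°  [same arc CL]
2. ∠BLC = 44°  [△BCL]
3. ∠CXL = 112°  [△CXL]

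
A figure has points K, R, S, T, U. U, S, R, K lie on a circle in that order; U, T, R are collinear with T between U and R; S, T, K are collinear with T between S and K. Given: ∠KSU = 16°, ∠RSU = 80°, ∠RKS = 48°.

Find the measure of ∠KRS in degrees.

1. ∠KRU = 16°  [same arc UK]
2. ∠RKU = 100°  [cyclic USRK, opposite ∠S+∠K]
3. ∠KUR = 64°  [△URK]
4. ∠KSR = 64°  [same arc RK]
5. ∠KRS = 68°  [△SRK]

∠KRS = 68°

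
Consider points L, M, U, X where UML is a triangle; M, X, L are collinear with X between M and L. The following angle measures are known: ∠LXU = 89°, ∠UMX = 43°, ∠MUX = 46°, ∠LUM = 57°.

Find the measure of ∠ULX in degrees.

∠ULX = 80°

1. ∠LMU = 43°  [X on ray ML]
2. ∠MLU = 80°  [△UML]
3. ∠ULX = 80°  [X on ray LM]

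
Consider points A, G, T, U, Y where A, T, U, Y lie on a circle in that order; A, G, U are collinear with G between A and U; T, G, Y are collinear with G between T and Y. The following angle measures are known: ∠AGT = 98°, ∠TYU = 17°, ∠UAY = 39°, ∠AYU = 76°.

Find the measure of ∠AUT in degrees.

1. ∠TGU = 82°  [linear pair at G on AU]
2. ∠UTY = 39°  [same arc UY]
3. ∠AUT = 59°  [△TGU]

∠AUT = 59°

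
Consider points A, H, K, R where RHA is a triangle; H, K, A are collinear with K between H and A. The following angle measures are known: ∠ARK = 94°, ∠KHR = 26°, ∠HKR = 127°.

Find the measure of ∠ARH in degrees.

1. ∠AHR = 26°  [K on ray HA]
2. ∠AKR = 53°  [linear pair at K on HA]
3. ∠KAR = 33°  [△RKA]
4. ∠HAR = 33°  [K on ray AH]
5. ∠ARH = 121°  [△RHA]

∠ARH = 121°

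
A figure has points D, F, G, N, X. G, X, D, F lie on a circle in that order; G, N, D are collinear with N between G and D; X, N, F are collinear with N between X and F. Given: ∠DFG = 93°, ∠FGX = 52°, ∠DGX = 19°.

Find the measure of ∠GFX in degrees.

∠GFX = 74°

1. ∠DXG = 87°  [cyclic GXDF, opposite ∠X+∠F]
2. ∠GDX = 74°  [△GXD]
3. ∠GFX = 74°  [same arc GX]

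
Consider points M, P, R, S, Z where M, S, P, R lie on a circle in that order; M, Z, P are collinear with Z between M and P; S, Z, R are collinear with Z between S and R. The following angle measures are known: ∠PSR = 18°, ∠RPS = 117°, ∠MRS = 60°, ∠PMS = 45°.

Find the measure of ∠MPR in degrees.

∠MPR = 57°

1. ∠RMS = 63°  [cyclic MSPR, opposite ∠M+∠P]
2. ∠MSR = 57°  [△MSR]
3. ∠MPR = 57°  [same arc MR]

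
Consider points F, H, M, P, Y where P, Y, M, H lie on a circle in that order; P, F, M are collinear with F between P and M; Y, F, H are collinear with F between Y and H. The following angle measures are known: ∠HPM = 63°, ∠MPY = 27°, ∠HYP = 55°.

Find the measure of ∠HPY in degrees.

∠HPY = 90°

1. ∠HYM = 63°  [same arc MH]
2. ∠MHY = 27°  [same arc YM]
3. ∠HMY = 90°  [△YMH]
4. ∠HPY = 90°  [cyclic PYMH, opposite ∠P+∠M]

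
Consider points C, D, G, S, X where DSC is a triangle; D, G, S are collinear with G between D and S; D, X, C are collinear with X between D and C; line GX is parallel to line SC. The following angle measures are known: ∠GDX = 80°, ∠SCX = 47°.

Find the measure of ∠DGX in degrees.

1. ∠CDS = 80°  [G on DS, X on DC]
2. ∠DCS = 47°  [X on ray CD]
3. ∠CSD = 53°  [△DSC]
4. ∠DGX = 53°  [GX∥SC, corresponding at G]

∠DGX = 53°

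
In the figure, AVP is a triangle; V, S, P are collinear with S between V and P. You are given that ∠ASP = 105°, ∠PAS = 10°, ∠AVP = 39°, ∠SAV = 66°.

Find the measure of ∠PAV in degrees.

1. ∠APS = 65°  [△ASP]
2. ∠APV = 65°  [S on ray PV]
3. ∠PAV = 76°  [△AVP]

∠PAV = 76°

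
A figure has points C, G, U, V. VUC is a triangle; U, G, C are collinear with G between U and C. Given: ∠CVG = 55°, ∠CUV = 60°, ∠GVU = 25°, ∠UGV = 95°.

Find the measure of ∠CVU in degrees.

1. ∠CGV = 85°  [linear pair at G on UC]
2. ∠GCV = 40°  [△VGC]
3. ∠UCV = 40°  [G on ray CU]
4. ∠CVU = 80°  [△VUC]

∠CVU = 80°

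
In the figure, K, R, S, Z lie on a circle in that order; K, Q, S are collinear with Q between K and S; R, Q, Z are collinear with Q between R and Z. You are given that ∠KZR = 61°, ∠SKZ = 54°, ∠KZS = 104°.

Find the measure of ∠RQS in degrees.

∠RQS = 65°

1. ∠KSR = 61°  [same arc KR]
2. ∠SRZ = 54°  [same arc SZ]
3. ∠RQS = 65°  [△RQS]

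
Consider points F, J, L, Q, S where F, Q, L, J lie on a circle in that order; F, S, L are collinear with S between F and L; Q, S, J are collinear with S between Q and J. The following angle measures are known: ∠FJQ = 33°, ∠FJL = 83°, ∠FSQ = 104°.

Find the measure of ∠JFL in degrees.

∠JFL = 71°

1. ∠FLQ = 33°  [same arc FQ]
2. ∠LSQ = 76°  [linear pair at S on FL]
3. ∠JQL = 71°  [△QSL]
4. ∠JFL = 71°  [same arc LJ]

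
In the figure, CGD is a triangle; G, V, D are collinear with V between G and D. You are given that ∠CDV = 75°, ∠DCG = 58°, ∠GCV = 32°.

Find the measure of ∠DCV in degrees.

∠DCV = 26°

1. ∠CDG = 75°  [V on ray DG]
2. ∠CGD = 47°  [△CGD]
3. ∠CGV = 47°  [V on ray GD]
4. ∠CVG = 101°  [△CGV]
5. ∠CVD = 79°  [linear pair at V on GD]
6. ∠DCV = 26°  [△CVD]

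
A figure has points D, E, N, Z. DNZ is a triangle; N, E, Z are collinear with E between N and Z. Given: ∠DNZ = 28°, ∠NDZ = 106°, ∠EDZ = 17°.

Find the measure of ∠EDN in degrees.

∠EDN = 89°

1. ∠DZN = 46°  [△DNZ]
2. ∠DNE = 28°  [E on ray NZ]
3. ∠DZE = 46°  [E on ray ZN]
4. ∠DEZ = 117°  [△DEZ]
5. ∠DEN = 63°  [linear pair at E on NZ]
6. ∠EDN = 89°  [△DNE]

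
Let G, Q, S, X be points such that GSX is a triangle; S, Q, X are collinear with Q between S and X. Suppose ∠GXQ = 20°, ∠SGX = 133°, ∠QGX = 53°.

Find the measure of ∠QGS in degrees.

∠QGS = 80°

1. ∠GQX = 107°  [△GQX]
2. ∠GXS = 20°  [Q on ray XS]
3. ∠GSX = 27°  [△GSX]
4. ∠GQS = 73°  [linear pair at Q on SX]
5. ∠GSQ = 27°  [Q on ray SX]
6. ∠QGS = 80°  [△GSQ]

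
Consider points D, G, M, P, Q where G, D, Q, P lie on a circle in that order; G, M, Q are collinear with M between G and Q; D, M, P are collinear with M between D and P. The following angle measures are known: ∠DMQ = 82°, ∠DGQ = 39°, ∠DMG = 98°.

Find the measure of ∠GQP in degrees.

1. ∠DPQ = 39°  [same arc DQ]
2. ∠PMQ = 98°  [vertical angles at M]
3. ∠GQP = 43°  [△QMP]

∠GQP = 43°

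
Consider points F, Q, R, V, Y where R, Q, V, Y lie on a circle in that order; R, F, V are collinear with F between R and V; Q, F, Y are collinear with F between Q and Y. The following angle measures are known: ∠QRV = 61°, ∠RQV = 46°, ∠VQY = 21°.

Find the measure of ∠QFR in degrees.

1. ∠QVR = 73°  [△RQV]
2. ∠QFV = 86°  [△QFV]
3. ∠QFR = 94°  [linear pair at F on RV]

∠QFR = 94°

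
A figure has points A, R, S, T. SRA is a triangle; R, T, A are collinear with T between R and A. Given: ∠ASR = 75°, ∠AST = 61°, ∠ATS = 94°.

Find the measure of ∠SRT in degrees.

∠SRT = 80°

1. ∠SAT = 25°  [△STA]
2. ∠RAS = 25°  [T on ray AR]
3. ∠ARS = 80°  [△SRA]
4. ∠SRT = 80°  [T on ray RA]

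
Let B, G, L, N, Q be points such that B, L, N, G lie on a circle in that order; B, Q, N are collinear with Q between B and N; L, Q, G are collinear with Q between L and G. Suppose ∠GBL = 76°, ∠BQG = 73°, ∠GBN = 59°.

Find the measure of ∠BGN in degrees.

1. ∠GNL = 104°  [cyclic BLNG, opposite ∠B+∠N]
2. ∠GQN = 107°  [linear pair at Q on BN]
3. ∠GLN = 59°  [same arc NG]
4. ∠LGN = 17°  [△LNG]
5. ∠BNG = 56°  [△NQG]
6. ∠BGN = 65°  [△BNG]

∠BGN = 65°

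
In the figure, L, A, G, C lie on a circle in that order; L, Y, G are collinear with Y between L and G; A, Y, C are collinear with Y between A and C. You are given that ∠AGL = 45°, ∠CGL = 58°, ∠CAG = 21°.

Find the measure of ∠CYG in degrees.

∠CYG = 66°

1. ∠ACL = 45°  [same arc LA]
2. ∠CLG = 21°  [same arc GC]
3. ∠CYL = 114°  [△LYC]
4. ∠CYG = 66°  [linear pair at Y on LG]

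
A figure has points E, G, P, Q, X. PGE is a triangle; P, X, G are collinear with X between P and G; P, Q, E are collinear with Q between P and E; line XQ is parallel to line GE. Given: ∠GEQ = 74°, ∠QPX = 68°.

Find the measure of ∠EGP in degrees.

∠EGP = 38°

1. ∠GEP = 74°  [Q on ray EP]
2. ∠EPG = 68°  [X on PG, Q on PE]
3. ∠EGP = 38°  [△PGE]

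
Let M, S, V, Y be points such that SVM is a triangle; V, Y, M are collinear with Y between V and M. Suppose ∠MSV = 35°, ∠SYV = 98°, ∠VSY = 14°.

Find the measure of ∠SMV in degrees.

∠SMV = 77°

1. ∠SVY = 68°  [△SVY]
2. ∠MVS = 68°  [Y on ray VM]
3. ∠SMV = 77°  [△SVM]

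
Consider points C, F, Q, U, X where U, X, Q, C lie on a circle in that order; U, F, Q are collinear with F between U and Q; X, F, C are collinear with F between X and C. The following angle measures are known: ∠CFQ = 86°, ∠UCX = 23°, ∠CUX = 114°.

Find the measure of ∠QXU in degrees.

1. ∠UFX = 86°  [vertical angles at F]
2. ∠UQX = 23°  [same arc UX]
3. ∠CXU = 43°  [△UXC]
4. ∠QUX = 51°  [△UFX]
5. ∠QXU = 106°  [△UXQ]

∠QXU = 106°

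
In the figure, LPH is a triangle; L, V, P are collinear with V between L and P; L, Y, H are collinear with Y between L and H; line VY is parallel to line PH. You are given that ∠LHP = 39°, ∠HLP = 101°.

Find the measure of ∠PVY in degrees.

1. ∠HPL = 40°  [△LPH]
2. ∠LVY = 40°  [VY∥PH, corresponding at V]
3. ∠PVY = 140°  [linear pair at V on LP]

∠PVY = 140°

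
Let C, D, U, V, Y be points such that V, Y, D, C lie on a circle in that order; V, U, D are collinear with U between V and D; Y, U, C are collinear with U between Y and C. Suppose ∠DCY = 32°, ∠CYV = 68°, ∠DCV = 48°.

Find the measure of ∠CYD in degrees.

∠CYD = 64°

1. ∠CDV = 68°  [same arc VC]
2. ∠CVD = 64°  [△VDC]
3. ∠CYD = 64°  [same arc DC]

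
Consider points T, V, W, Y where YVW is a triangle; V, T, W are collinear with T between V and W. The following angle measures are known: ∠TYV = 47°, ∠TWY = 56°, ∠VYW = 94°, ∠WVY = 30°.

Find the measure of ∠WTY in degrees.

1. ∠TVY = 30°  [T on ray VW]
2. ∠VTY = 103°  [△YVT]
3. ∠WTY = 77°  [linear pair at T on VW]

∠WTY = 77°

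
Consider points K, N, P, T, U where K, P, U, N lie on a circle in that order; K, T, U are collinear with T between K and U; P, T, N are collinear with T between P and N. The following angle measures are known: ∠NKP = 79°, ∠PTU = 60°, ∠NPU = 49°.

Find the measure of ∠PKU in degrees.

∠PKU = 30°

1. ∠NUP = 101°  [cyclic KPUN, opposite ∠K+∠U]
2. ∠PNU = 30°  [△PUN]
3. ∠PKU = 30°  [same arc PU]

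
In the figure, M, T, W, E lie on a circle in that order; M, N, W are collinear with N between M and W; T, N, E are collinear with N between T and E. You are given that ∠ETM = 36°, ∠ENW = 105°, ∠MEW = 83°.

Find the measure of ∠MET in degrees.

1. ∠EWM = 36°  [same arc ME]
2. ∠ENM = 75°  [linear pair at N on MW]
3. ∠EMW = 61°  [△MWE]
4. ∠MET = 44°  [△MNE]

∠MET = 44°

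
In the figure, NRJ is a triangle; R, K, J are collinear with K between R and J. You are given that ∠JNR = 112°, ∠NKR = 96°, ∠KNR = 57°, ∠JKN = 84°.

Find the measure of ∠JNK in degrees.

1. ∠KRN = 27°  [△NRK]
2. ∠JRN = 27°  [K on ray RJ]
3. ∠NJR = 41°  [△NRJ]
4. ∠KJN = 41°  [K on ray JR]
5. ∠JNK = 55°  [△NKJ]

∠JNK = 55°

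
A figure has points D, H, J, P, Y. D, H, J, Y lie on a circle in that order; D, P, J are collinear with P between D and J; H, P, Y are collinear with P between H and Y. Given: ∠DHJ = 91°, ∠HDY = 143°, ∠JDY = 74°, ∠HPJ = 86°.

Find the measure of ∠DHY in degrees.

1. ∠DYJ = 89°  [cyclic DHJY, opposite ∠H+∠Y]
2. ∠DJY = 17°  [△DJY]
3. ∠DHY = 17°  [same arc DY]

∠DHY = 17°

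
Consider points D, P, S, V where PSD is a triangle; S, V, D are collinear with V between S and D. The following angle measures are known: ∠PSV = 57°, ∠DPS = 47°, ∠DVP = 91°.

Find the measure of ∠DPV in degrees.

1. ∠DSP = 57°  [V on ray SD]
2. ∠PDS = 76°  [△PSD]
3. ∠PDV = 76°  [V on ray DS]
4. ∠DPV = 13°  [△PVD]

∠DPV = 13°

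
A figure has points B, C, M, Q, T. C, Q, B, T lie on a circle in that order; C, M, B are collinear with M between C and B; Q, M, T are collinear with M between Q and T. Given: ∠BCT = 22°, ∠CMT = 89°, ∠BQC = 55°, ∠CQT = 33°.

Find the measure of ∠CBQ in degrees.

∠CBQ = 69°

1. ∠BQT = 22°  [same arc BT]
2. ∠BMQ = 89°  [vertical angles at M]
3. ∠CBQ = 69°  [△QMB]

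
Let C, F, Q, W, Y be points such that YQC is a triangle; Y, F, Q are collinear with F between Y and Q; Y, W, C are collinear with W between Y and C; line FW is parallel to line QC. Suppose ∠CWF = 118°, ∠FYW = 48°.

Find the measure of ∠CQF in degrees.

∠CQF = 70°

1. ∠FWY = 62°  [linear pair at W on YC]
2. ∠WFY = 70°  [△YFW]
3. ∠QFW = 110°  [linear pair at F on YQ]
4. ∠CQF = 70°  [FW∥QC, co-interior at Q–F]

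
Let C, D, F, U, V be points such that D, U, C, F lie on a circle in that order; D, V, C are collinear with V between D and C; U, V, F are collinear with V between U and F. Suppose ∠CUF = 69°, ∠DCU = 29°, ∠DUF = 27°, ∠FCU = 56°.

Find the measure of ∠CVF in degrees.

∠CVF = 98°

1. ∠CFU = 55°  [△UCF]
2. ∠DCF = 27°  [same arc DF]
3. ∠CVF = 98°  [△CVF]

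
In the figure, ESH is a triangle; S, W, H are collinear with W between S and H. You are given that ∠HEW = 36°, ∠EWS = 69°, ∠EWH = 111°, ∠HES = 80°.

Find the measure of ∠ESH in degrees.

1. ∠EHW = 33°  [△EWH]
2. ∠EHS = 33°  [W on ray HS]
3. ∠ESH = 67°  [△ESH]

∠ESH = 67°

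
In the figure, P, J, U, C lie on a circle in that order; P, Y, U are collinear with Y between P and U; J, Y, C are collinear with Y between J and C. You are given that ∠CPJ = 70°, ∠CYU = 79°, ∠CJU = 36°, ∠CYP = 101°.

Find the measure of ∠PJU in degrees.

1. ∠CUJ = 110°  [cyclic PJUC, opposite ∠P+∠U]
2. ∠JCU = 34°  [△JUC]
3. ∠JYU = 101°  [vertical angles at Y]
4. ∠JPU = 34°  [same arc JU]
5. ∠JUP = 43°  [△JYU]
6. ∠PJU = 103°  [△PJU]

∠PJU = 103°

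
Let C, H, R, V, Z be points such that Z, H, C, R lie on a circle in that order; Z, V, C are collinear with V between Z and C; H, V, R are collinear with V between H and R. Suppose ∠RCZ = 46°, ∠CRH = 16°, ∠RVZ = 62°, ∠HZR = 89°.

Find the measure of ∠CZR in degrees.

1. ∠RHZ = 46°  [same arc ZR]
2. ∠HRZ = 45°  [△ZHR]
3. ∠CZR = 73°  [△ZVR]

∠CZR = 73°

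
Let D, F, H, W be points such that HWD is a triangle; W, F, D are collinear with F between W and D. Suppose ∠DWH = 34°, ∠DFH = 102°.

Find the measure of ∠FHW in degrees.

1. ∠FWH = 34°  [F on ray WD]
2. ∠HFW = 78°  [linear pair at F on WD]
3. ∠FHW = 68°  [△HWF]

∠FHW = 68°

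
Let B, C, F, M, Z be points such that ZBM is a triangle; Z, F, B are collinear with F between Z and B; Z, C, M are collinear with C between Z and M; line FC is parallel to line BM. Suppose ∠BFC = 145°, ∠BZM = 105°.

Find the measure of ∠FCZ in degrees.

∠FCZ = 40°

1. ∠CFZ = 35°  [linear pair at F on ZB]
2. ∠CZF = 105°  [F on ZB, C on ZM]
3. ∠FCZ = 40°  [△ZFC]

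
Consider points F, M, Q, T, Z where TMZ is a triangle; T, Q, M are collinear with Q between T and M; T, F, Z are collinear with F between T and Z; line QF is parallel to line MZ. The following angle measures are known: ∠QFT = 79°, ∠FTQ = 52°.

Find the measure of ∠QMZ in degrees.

1. ∠FQT = 49°  [△TQF]
2. ∠FQM = 131°  [linear pair at Q on TM]
3. ∠QMZ = 49°  [QF∥MZ, co-interior at M–Q]

∠QMZ = 49°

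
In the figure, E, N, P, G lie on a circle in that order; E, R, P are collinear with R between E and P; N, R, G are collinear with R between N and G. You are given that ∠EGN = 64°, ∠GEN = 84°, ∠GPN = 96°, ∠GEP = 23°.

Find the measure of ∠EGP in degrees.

1. ∠ENG = 32°  [△ENG]
2. ∠EPG = 32°  [same arc EG]
3. ∠EGP = 125°  [△EPG]

∠EGP = 125°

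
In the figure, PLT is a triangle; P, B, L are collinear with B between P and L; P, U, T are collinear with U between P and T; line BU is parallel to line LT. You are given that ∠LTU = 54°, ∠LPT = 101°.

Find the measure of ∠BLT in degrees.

∠BLT = 25°

1. ∠LTP = 54°  [U on ray TP]
2. ∠PLT = 25°  [△PLT]
3. ∠BLT = 25°  [B on ray LP]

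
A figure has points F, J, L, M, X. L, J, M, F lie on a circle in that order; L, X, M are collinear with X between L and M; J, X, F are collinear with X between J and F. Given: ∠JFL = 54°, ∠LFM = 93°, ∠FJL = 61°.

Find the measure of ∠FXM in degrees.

1. ∠JML = 54°  [same arc LJ]
2. ∠LJM = 87°  [cyclic LJMF, opposite ∠J+∠F]
3. ∠FML = 61°  [same arc LF]
4. ∠JLM = 39°  [△LJM]
5. ∠JFM = 39°  [same arc JM]
6. ∠FXM = 80°  [△MXF]

∠FXM = 80°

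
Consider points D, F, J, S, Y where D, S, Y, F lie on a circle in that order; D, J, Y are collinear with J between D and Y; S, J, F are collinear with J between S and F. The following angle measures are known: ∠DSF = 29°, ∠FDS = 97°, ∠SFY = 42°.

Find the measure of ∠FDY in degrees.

∠FDY = 55°

1. ∠FYS = 83°  [cyclic DSYF, opposite ∠D+∠Y]
2. ∠FSY = 55°  [△SYF]
3. ∠FDY = 55°  [same arc YF]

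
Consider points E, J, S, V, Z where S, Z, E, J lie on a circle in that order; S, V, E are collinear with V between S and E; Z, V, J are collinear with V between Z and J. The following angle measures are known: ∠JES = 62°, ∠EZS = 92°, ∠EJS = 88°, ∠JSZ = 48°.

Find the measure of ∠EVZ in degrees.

∠EVZ = 80°

1. ∠JZS = 62°  [same arc SJ]
2. ∠ESJ = 30°  [△SEJ]
3. ∠SJZ = 70°  [△SZJ]
4. ∠EZJ = 30°  [same arc EJ]
5. ∠SEZ = 70°  [same arc SZ]
6. ∠EVZ = 80°  [△ZVE]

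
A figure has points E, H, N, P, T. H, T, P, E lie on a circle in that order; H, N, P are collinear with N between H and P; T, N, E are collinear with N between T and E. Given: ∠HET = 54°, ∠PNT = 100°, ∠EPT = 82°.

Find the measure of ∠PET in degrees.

1. ∠HPT = 54°  [same arc HT]
2. ∠ETP = 26°  [△TNP]
3. ∠PET = 72°  [△TPE]

∠PET = 72°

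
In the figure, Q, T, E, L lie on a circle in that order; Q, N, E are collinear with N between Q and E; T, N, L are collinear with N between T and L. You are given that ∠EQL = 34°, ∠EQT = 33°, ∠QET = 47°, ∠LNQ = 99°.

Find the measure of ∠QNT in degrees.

1. ∠ETL = 34°  [same arc EL]
2. ∠ENT = 99°  [△TNE]
3. ∠QNT = 81°  [linear pair at N on QE]

∠QNT = 81°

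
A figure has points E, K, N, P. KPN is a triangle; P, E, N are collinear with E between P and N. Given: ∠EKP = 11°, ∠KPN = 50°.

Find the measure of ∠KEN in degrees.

∠KEN = 61°

1. ∠EPK = 50°  [E on ray PN]
2. ∠KEP = 119°  [△KPE]
3. ∠KEN = 61°  [linear pair at E on PN]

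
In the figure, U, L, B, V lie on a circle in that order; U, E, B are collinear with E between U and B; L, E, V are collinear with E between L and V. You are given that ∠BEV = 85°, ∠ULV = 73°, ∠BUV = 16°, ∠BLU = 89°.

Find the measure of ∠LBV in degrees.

∠LBV = 142°

1. ∠UBV = 73°  [same arc UV]
2. ∠BLV = 16°  [same arc BV]
3. ∠BVL = 22°  [△BEV]
4. ∠LBV = 142°  [△LBV]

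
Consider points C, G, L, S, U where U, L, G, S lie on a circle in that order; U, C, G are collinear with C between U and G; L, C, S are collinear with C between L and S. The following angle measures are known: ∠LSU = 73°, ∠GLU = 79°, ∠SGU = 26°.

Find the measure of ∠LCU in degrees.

1. ∠LGU = 73°  [same arc UL]
2. ∠GUL = 28°  [△ULG]
3. ∠SLU = 26°  [same arc US]
4. ∠LCU = 126°  [△UCL]

∠LCU = 126°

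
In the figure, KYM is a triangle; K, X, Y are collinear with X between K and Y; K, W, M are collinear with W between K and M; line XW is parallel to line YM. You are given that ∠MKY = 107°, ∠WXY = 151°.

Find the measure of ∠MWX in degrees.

∠MWX = 136°

1. ∠WKX = 107°  [X on KY, W on KM]
2. ∠KXW = 29°  [linear pair at X on KY]
3. ∠KWX = 44°  [△KXW]
4. ∠MWX = 136°  [linear pair at W on KM]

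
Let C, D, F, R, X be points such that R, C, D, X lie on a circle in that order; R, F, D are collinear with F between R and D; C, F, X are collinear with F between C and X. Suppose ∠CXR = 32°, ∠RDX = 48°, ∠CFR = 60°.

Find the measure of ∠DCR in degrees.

∠DCR = 76°

1. ∠CDR = 32°  [same arc RC]
2. ∠RCX = 48°  [same arc RX]
3. ∠CRD = 72°  [△RFC]
4. ∠DCR = 76°  [△RCD]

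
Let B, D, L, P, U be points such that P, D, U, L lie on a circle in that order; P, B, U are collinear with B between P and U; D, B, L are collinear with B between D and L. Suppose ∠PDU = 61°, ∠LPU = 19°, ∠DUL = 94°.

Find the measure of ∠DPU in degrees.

∠DPU = 67°

1. ∠LDU = 19°  [same arc UL]
2. ∠DLU = 67°  [△DUL]
3. ∠DPU = 67°  [same arc DU]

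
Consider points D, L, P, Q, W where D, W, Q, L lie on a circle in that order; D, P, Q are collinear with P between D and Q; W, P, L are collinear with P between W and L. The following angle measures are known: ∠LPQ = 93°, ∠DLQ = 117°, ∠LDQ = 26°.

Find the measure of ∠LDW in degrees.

1. ∠DPL = 87°  [linear pair at P on DQ]
2. ∠DQL = 37°  [△DQL]
3. ∠DLW = 67°  [△DPL]
4. ∠DWL = 37°  [same arc DL]
5. ∠LDW = 76°  [△DWL]

∠LDW = 76°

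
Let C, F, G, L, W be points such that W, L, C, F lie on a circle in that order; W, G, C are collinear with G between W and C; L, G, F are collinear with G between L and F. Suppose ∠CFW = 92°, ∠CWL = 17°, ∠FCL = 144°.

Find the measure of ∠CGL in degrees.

∠CGL = 86°

1. ∠CLW = 88°  [cyclic WLCF, opposite ∠L+∠F]
2. ∠CFL = 17°  [same arc LC]
3. ∠LCW = 75°  [△WLC]
4. ∠CLF = 19°  [△LCF]
5. ∠CGL = 86°  [△LGC]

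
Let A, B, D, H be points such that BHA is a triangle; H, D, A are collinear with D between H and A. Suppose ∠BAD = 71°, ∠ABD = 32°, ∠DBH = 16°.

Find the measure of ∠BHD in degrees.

∠BHD = 61°

1. ∠ADB = 77°  [△BDA]
2. ∠BDH = 103°  [linear pair at D on HA]
3. ∠BHD = 61°  [△BHD]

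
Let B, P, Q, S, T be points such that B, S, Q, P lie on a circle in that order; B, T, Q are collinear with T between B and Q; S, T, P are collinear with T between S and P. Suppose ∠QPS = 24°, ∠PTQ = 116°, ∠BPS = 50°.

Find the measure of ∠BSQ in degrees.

∠BSQ = 106°

1. ∠QBS = 24°  [same arc SQ]
2. ∠BQS = 50°  [same arc BS]
3. ∠BSQ = 106°  [△BSQ]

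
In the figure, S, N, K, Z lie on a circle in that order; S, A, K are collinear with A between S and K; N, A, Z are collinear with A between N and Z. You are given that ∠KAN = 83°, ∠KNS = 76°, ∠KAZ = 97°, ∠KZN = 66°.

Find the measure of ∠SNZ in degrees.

∠SNZ = 17°

1. ∠NAS = 97°  [linear pair at A on SK]
2. ∠KSN = 66°  [same arc NK]
3. ∠SNZ = 17°  [△SAN]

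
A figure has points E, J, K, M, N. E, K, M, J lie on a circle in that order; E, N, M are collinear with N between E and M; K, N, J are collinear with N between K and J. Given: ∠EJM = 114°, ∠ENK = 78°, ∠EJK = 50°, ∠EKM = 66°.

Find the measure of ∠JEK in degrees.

∠JEK = 92°

1. ∠EMK = 50°  [same arc EK]
2. ∠KEM = 64°  [△EKM]
3. ∠EKJ = 38°  [△ENK]
4. ∠JEK = 92°  [△EKJ]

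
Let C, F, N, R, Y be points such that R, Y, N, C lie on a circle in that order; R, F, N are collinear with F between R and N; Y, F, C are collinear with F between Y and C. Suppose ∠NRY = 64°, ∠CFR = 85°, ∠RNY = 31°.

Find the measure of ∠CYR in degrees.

1. ∠NCY = 64°  [same arc YN]
2. ∠CFN = 95°  [linear pair at F on RN]
3. ∠CNR = 21°  [△NFC]
4. ∠CYR = 21°  [same arc RC]

∠CYR = 21°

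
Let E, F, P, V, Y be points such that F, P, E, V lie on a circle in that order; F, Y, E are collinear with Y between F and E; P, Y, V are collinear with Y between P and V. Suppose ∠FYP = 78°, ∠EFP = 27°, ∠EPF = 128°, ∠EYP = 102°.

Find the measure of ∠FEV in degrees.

∠FEV = 75°

1. ∠EYV = 78°  [vertical angles at Y]
2. ∠EVP = 27°  [same arc PE]
3. ∠FEV = 75°  [△EYV]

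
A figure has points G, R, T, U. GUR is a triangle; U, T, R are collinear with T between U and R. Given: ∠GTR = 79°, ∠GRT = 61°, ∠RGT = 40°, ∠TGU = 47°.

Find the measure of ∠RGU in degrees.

∠RGU = 87°

1. ∠GTU = 101°  [linear pair at T on UR]
2. ∠GRU = 61°  [T on ray RU]
3. ∠GUT = 32°  [△GUT]
4. ∠GUR = 32°  [T on ray UR]
5. ∠RGU = 87°  [△GUR]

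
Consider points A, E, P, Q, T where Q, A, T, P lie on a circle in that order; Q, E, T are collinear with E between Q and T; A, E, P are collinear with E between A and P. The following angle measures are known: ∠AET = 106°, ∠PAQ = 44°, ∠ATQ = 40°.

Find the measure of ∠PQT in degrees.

∠PQT = 34°

1. ∠PEQ = 106°  [vertical angles at E]
2. ∠APQ = 40°  [same arc QA]
3. ∠PQT = 34°  [△QEP]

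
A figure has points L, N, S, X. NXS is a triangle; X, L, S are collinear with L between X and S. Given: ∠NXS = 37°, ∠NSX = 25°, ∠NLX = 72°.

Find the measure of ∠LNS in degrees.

∠LNS = 47°

1. ∠LSN = 25°  [L on ray SX]
2. ∠NLS = 108°  [linear pair at L on XS]
3. ∠LNS = 47°  [△NLS]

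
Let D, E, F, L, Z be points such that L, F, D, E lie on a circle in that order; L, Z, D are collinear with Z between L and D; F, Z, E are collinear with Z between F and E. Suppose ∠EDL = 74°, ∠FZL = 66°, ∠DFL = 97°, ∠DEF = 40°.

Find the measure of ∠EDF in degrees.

∠EDF = 117°

1. ∠EFL = 74°  [same arc LE]
2. ∠DZF = 114°  [linear pair at Z on LD]
3. ∠DLF = 40°  [△LZF]
4. ∠FDL = 43°  [△LFD]
5. ∠DFE = 23°  [△FZD]
6. ∠EDF = 117°  [△FDE]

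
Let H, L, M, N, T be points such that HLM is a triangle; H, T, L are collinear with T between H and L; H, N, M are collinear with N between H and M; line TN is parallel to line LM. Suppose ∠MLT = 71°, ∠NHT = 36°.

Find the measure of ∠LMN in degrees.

∠LMN = 73°

1. ∠HLM = 71°  [T on ray LH]
2. ∠LHM = 36°  [T on HL, N on HM]
3. ∠HML = 73°  [△HLM]
4. ∠LMN = 73°  [N on ray MH]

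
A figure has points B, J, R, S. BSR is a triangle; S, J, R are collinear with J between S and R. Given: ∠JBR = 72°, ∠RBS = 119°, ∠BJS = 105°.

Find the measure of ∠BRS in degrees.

1. ∠BJR = 75°  [linear pair at J on SR]
2. ∠BRJ = 33°  [△BJR]
3. ∠BRS = 33°  [J on ray RS]

∠BRS = 33°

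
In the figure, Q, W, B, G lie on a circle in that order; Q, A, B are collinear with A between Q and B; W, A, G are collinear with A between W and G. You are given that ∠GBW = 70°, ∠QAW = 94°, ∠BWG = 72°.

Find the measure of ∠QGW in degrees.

1. ∠BAG = 94°  [vertical angles at A]
2. ∠BQG = 72°  [same arc BG]
3. ∠GAQ = 86°  [linear pair at A on QB]
4. ∠QGW = 22°  [△QAG]

∠QGW = 22°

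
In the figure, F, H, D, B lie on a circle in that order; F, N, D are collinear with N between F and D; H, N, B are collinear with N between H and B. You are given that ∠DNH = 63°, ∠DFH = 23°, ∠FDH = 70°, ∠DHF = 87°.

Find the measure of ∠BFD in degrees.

1. ∠BNF = 63°  [vertical angles at N]
2. ∠FBH = 70°  [same arc FH]
3. ∠BFD = 47°  [△FNB]

∠BFD = 47°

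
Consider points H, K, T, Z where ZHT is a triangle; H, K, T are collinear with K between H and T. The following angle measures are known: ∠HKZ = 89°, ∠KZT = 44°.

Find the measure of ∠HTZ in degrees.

1. ∠TKZ = 91°  [linear pair at K on HT]
2. ∠KTZ = 45°  [△ZKT]
3. ∠HTZ = 45°  [K on ray TH]

∠HTZ = 45°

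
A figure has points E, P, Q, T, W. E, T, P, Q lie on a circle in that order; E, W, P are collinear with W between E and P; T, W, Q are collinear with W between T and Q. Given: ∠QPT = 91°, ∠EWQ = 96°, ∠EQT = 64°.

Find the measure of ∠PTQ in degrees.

∠PTQ = 20°

1. ∠PWT = 96°  [vertical angles at W]
2. ∠EPT = 64°  [same arc ET]
3. ∠PTQ = 20°  [△TWP]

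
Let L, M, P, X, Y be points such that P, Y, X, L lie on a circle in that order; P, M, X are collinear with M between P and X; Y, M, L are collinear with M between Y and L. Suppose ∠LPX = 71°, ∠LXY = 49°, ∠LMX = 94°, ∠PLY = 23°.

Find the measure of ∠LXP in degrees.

∠LXP = 26°

1. ∠LYX = 71°  [same arc XL]
2. ∠XLY = 60°  [△YXL]
3. ∠LXP = 26°  [△XML]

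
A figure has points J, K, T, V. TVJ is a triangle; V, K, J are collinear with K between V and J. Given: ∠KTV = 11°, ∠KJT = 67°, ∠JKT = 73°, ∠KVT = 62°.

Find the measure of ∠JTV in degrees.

∠JTV = 51°

1. ∠TJV = 67°  [K on ray JV]
2. ∠JVT = 62°  [K on ray VJ]
3. ∠JTV = 51°  [△TVJ]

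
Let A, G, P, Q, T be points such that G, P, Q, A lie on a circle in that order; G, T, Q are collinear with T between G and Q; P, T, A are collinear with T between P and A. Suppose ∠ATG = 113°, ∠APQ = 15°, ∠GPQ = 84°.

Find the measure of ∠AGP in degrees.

∠AGP = 59°

1. ∠PTQ = 113°  [vertical angles at T]
2. ∠AGQ = 15°  [same arc QA]
3. ∠GQP = 52°  [△PTQ]
4. ∠PGQ = 44°  [△GPQ]
5. ∠GTP = 67°  [linear pair at T on GQ]
6. ∠GAP = 52°  [△GTA]
7. ∠APG = 69°  [△GTP]
8. ∠AGP = 59°  [△GPA]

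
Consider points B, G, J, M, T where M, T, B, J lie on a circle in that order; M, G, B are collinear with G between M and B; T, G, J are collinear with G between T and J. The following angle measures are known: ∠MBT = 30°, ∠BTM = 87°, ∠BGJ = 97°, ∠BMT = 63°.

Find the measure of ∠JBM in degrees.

∠JBM = 20°

1. ∠MJT = 30°  [same arc MT]
2. ∠BJM = 93°  [cyclic MTBJ, opposite ∠T+∠J]
3. ∠JGM = 83°  [linear pair at G on MB]
4. ∠BMJ = 67°  [△MGJ]
5. ∠JBM = 20°  [△MBJ]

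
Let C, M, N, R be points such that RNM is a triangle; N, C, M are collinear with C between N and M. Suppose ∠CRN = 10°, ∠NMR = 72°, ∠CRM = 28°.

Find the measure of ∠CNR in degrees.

∠CNR = 70°

1. ∠CMR = 72°  [C on ray MN]
2. ∠MCR = 80°  [△RCM]
3. ∠NCR = 100°  [linear pair at C on NM]
4. ∠CNR = 70°  [△RNC]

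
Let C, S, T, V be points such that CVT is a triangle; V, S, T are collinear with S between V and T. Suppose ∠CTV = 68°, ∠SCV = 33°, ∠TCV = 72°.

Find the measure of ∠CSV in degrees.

∠CSV = 107°

1. ∠CVT = 40°  [△CVT]
2. ∠CVS = 40°  [S on ray VT]
3. ∠CSV = 107°  [△CVS]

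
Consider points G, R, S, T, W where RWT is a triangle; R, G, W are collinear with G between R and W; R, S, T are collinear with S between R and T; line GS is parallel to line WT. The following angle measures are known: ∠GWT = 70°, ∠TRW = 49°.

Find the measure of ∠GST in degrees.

∠GST = 119°

1. ∠RWT = 70°  [G on ray WR]
2. ∠RTW = 61°  [△RWT]
3. ∠GSR = 61°  [GS∥WT, corresponding at S]
4. ∠GST = 119°  [linear pair at S on RT]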